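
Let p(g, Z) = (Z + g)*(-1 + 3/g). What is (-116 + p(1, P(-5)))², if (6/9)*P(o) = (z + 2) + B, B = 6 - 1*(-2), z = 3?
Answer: 5625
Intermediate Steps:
B = 8 (B = 6 + 2 = 8)
P(o) = 39/2 (P(o) = 3*((3 + 2) + 8)/2 = 3*(5 + 8)/2 = (3/2)*13 = 39/2)
p(g, Z) = (-1 + 3/g)*(Z + g)
(-116 + p(1, P(-5)))² = (-116 + (3 - 1*39/2 - 1*1 + 3*(39/2)/1))² = (-116 + (3 - 39/2 - 1 + 3*(39/2)*1))² = (-116 + (3 - 39/2 - 1 + 117/2))² = (-116 + 41)² = (-75)² = 5625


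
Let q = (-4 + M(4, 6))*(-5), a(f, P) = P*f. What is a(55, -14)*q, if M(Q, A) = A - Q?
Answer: -7700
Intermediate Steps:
q = 10 (q = (-4 + (6 - 1*4))*(-5) = (-4 + (6 - 4))*(-5) = (-4 + 2)*(-5) = -2*(-5) = 10)
a(55, -14)*q = -14*55*10 = -770*10 = -7700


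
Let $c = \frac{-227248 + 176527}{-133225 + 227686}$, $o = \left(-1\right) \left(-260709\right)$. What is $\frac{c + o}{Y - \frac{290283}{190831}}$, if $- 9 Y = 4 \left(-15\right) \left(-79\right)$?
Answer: $- \frac{204328411316016}{413963461901} \approx -493.59$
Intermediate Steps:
$o = 260709$
$c = - \frac{16907}{31487}$ ($c = - \frac{50721}{94461} = \left(-50721\right) \frac{1}{94461} = - \frac{16907}{31487} \approx -0.53695$)
$Y = - \frac{1580}{3}$ ($Y = - \frac{4 \left(-15\right) \left(-79\right)}{9} = - \frac{\left(-60\right) \left(-79\right)}{9} = \left(- \frac{1}{9}\right) 4740 = - \frac{1580}{3} \approx -526.67$)
$\frac{c + o}{Y - \frac{290283}{190831}} = \frac{- \frac{16907}{31487} + 260709}{- \frac{1580}{3} - \frac{290283}{190831}} = \frac{8208927376}{31487 \left(- \frac{1580}{3} - \frac{12621}{8297}\right)} = \frac{8208927376}{31487 \left(- \frac{13147123}{24891}\right)} = \frac{8208927376}{31487} \left(- \frac{24891}{13147123}\right) = - \frac{204328411316016}{413963461901}$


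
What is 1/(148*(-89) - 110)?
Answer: -1/13282 ≈ -7.5290e-5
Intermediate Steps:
1/(148*(-89) - 110) = 1/(-13172 - 110) = 1/(-13282) = -1/13282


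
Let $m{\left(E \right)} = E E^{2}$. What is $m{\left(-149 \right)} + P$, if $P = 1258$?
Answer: $-3306691$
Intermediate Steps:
$m{\left(E \right)} = E^{3}$
$m{\left(-149 \right)} + P = \left(-149\right)^{3} + 1258 = -3307949 + 1258 = -3306691$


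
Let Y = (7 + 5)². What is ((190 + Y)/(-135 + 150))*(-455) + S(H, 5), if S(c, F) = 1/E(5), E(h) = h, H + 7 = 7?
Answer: -151967/15 ≈ -10131.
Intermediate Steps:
H = 0 (H = -7 + 7 = 0)
Y = 144 (Y = 12² = 144)
S(c, F) = ⅕ (S(c, F) = 1/5 = ⅕)
((190 + Y)/(-135 + 150))*(-455) + S(H, 5) = ((190 + 144)/(-135 + 150))*(-455) + ⅕ = (334/15)*(-455) + ⅕ = -30394/3 + ⅕ = -151967/15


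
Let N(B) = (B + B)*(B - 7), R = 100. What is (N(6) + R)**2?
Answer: 7744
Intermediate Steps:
N(B) = 2*B*(-7 + B) (N(B) = (2*B)*(-7 + B) = 2*B*(-7 + B))
(N(6) + R)**2 = (2*6*(-7 + 6) + 100)**2 = (2*6*(-1) + 100)**2 = (-12 + 100)**2 = 88**2 = 7744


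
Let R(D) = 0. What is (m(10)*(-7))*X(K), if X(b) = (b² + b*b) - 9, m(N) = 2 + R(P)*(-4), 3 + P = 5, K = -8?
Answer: -1666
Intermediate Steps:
P = 2 (P = -3 + 5 = 2)
m(N) = 2 (m(N) = 2 + 0*(-4) = 2 + 0 = 2)
X(b) = -9 + 2*b² (X(b) = (b² + b²) - 9 = 2*b² - 9 = -9 + 2*b²)
(m(10)*(-7))*X(K) = (2*(-7))*(-9 + 2*(-8)²) = -14*(-9 + 2*64) = -14*(-9 + 128) = -14*119 = -1666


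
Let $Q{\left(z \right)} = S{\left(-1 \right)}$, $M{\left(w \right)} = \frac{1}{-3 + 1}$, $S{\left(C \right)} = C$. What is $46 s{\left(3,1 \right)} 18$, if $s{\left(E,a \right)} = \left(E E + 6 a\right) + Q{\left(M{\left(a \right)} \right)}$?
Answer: $11592$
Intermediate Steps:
$M{\left(w \right)} = - \frac{1}{2}$ ($M{\left(w \right)} = \frac{1}{-2} = - \frac{1}{2}$)
$Q{\left(z \right)} = -1$
$s{\left(E,a \right)} = -1 + E^{2} + 6 a$ ($s{\left(E,a \right)} = \left(E E + 6 a\right) - 1 = \left(E^{2} + 6 a\right) - 1 = -1 + E^{2} + 6 a$)
$46 s{\left(3,1 \right)} 18 = 46 \left(-1 + 3^{2} + 6 \cdot 1\right) 18 = 46 \left(-1 + 9 + 6\right) 18 = 46 \cdot 14 \cdot 18 = 644 \cdot 18 = 11592$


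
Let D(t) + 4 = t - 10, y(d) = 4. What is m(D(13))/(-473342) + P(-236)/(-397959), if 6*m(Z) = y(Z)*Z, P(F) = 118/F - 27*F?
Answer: -3015633247/188370708978 ≈ -0.016009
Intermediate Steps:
D(t) = -14 + t (D(t) = -4 + (t - 10) = -4 + (-10 + t) = -14 + t)
P(F) = -27*F + 118/F (P(F) = 118/F - 27*F = -27*F + 118/F)
m(Z) = 2*Z/3 (m(Z) = (4*Z)/6 = 2*Z/3)
m(D(13))/(-473342) + P(-236)/(-397959) = (2*(-14 + 13)/3)/(-473342) + (-27*(-236) + 118/(-236))/(-397959) = ((2/3)*(-1))*(-1/473342) + (6372 + 118*(-1/236))*(-1/397959) = -2/3*(-1/473342) + (6372 - 1/2)*(-1/397959) = 1/710013 + (12743/2)*(-1/397959) = 1/710013 - 12743/795918 = -3015633247/188370708978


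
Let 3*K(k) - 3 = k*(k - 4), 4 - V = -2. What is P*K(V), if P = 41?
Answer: 205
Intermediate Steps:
V = 6 (V = 4 - 1*(-2) = 4 + 2 = 6)
K(k) = 1 + k*(-4 + k)/3 (K(k) = 1 + (k*(k - 4))/3 = 1 + (k*(-4 + k))/3 = 1 + k*(-4 + k)/3)
P*K(V) = 41*(1 - 4/3*6 + (⅓)*6²) = 41*(1 - 8 + (⅓)*36) = 41*(1 - 8 + 12) = 41*5 = 205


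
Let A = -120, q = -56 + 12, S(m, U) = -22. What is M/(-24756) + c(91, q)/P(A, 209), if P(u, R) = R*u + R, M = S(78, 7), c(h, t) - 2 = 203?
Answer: -2263909/307853238 ≈ -0.0073539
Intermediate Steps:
q = -44
c(h, t) = 205 (c(h, t) = 2 + 203 = 205)
M = -22
P(u, R) = R + R*u
M/(-24756) + c(91, q)/P(A, 209) = -22/(-24756) + 205/((209*(1 - 120))) = -22*(-1/24756) + 205/((209*(-119))) = 11/12378 + 205/(-24871) = 11/12378 + 205*(-1/24871) = 11/12378 - 205/24871 = -2263909/307853238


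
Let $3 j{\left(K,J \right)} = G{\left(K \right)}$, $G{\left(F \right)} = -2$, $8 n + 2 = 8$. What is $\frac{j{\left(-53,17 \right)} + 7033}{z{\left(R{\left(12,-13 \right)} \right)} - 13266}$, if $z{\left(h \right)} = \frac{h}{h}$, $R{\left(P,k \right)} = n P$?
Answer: $- \frac{21097}{39795} \approx -0.53014$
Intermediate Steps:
$n = \frac{3}{4}$ ($n = - \frac{1}{4} + \frac{1}{8} \cdot 8 = - \frac{1}{4} + 1 = \frac{3}{4} \approx 0.75$)
$R{\left(P,k \right)} = \frac{3 P}{4}$
$z{\left(h \right)} = 1$
$j{\left(K,J \right)} = - \frac{2}{3}$ ($j{\left(K,J \right)} = \frac{1}{3} \left(-2\right) = - \frac{2}{3}$)
$\frac{j{\left(-53,17 \right)} + 7033}{z{\left(R{\left(12,-13 \right)} \right)} - 13266} = \frac{- \frac{2}{3} + 7033}{1 - 13266} = \frac{21097}{3 \left(-13265\right)} = \frac{21097}{3} \left(- \frac{1}{13265}\right) = - \frac{21097}{39795}$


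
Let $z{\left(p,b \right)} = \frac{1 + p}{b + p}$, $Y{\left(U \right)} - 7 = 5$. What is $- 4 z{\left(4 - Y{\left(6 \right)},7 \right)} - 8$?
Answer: $-36$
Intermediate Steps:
$Y{\left(U \right)} = 12$ ($Y{\left(U \right)} = 7 + 5 = 12$)
$z{\left(p,b \right)} = \frac{1 + p}{b + p}$
$- 4 z{\left(4 - Y{\left(6 \right)},7 \right)} - 8 = - 4 \frac{1 + \left(4 - 12\right)}{7 + \left(4 - 12\right)} - 8 = - 4 \frac{1 - 8}{7 - 8} - 8 = - 4 \frac{1}{-1} \left(-7\right) - 8 = - 4 \left(\left(-1\right) \left(-7\right)\right) - 8 = \left(-4\right) 7 - 8 = -28 - 8 = -36$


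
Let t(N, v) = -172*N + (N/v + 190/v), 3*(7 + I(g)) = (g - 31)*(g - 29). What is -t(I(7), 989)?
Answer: 28747893/989 ≈ 29068.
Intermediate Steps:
I(g) = -7 + (-31 + g)*(-29 + g)/3 (I(g) = -7 + ((g - 31)*(g - 29))/3 = -7 + ((-31 + g)*(-29 + g))/3 = -7 + (-31 + g)*(-29 + g)/3)
t(N, v) = -172*N + 190/v + N/v (t(N, v) = -172*N + (190/v + N/v) = -172*N + 190/v + N/v)
-t(I(7), 989) = -(190 + (878/3 - 20*7 + (1/3)*7**2) - 172*(878/3 - 20*7 + (1/3)*7**2)*989)/989 = -(190 + (878/3 - 140 + (1/3)*49) - 172*(878/3 - 140 + (1/3)*49)*989)/989 = -(190 + (878/3 - 140 + 49/3) - 172*(878/3 - 140 + 49/3)*989)/989 = -(190 + 169 - 172*169*989)/989 = -(190 + 169 - 28748252)/989 = -(-28747893)/989 = -1*(-28747893/989) = 28747893/989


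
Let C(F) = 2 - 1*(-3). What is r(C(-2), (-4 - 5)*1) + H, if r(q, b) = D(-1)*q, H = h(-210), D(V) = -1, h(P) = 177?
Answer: 172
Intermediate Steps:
H = 177
C(F) = 5 (C(F) = 2 + 3 = 5)
r(q, b) = -q
r(C(-2), (-4 - 5)*1) + H = -1*5 + 177 = -5 + 177 = 172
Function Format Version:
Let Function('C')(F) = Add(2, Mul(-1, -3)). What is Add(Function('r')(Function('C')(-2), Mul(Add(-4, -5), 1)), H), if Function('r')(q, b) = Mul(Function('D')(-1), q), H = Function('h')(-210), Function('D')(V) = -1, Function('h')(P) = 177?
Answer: 172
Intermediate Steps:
H = 177
Function('C')(F) = 5 (Function('C')(F) = Add(2, 3) = 5)
Function('r')(q, b) = Mul(-1, q)
Add(Function('r')(Function('C')(-2), Mul(Add(-4, -5), 1)), H) = Add(Mul(-1, 5), 177) = Add(-5, 177) = 172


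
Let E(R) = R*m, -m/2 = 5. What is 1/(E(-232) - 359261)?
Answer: -1/356941 ≈ -2.8016e-6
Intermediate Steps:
m = -10 (m = -2*5 = -10)
E(R) = -10*R (E(R) = R*(-10) = -10*R)
1/(E(-232) - 359261) = 1/(-10*(-232) - 359261) = 1/(2320 - 359261) = 1/(-356941) = -1/356941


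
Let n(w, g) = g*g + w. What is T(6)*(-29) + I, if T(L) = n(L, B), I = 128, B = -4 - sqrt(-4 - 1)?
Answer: -365 - 232*I*sqrt(5) ≈ -365.0 - 518.77*I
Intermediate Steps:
B = -4 - I*sqrt(5) (B = -4 - sqrt(-5) = -4 - I*sqrt(5) ≈ -4.0 - 2.2361*I)
n(w, g) = w + g**2 (n(w, g) = g**2 + w = w + g**2)
T(L) = L + (-4 - I*sqrt(5))**2
T(6)*(-29) + I = (6 + (4 + I*sqrt(5))**2)*(-29) + 128 = (-174 - 29*(4 + I*sqrt(5))**2) + 128 = -46 - 29*(4 + I*sqrt(5))**2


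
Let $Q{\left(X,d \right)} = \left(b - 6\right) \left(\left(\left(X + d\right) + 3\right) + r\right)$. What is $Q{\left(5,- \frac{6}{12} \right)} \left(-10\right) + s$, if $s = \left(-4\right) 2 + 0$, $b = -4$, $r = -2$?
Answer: $542$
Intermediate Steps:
$Q{\left(X,d \right)} = -10 - 10 X - 10 d$ ($Q{\left(X,d \right)} = \left(-4 - 6\right) \left(\left(\left(X + d\right) + 3\right) - 2\right) = - 10 \left(\left(3 + X + d\right) - 2\right) = - 10 \left(1 + X + d\right) = -10 - 10 X - 10 d$)
$s = -8$ ($s = -8 + 0 = -8$)
$Q{\left(5,- \frac{6}{12} \right)} \left(-10\right) + s = \left(-10 - 50 - 10 \left(- \frac{6}{12}\right)\right) \left(-10\right) - 8 = \left(-10 - 50 - 10 \left(\left(-6\right) \frac{1}{12}\right)\right) \left(-10\right) - 8 = \left(-10 - 50 - -5\right) \left(-10\right) - 8 = \left(-10 - 50 + 5\right) \left(-10\right) - 8 = \left(-55\right) \left(-10\right) - 8 = 550 - 8 = 542$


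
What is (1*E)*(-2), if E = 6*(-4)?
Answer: 48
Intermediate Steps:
E = -24
(1*E)*(-2) = (1*(-24))*(-2) = -24*(-2) = 48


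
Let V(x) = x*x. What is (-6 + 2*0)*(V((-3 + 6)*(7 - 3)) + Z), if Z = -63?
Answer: -486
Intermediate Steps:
V(x) = x**2
(-6 + 2*0)*(V((-3 + 6)*(7 - 3)) + Z) = (-6 + 2*0)*(((-3 + 6)*(7 - 3))**2 - 63) = (-6 + 0)*((3*4)**2 - 63) = -6*(12**2 - 63) = -6*(144 - 63) = -6*81 = -486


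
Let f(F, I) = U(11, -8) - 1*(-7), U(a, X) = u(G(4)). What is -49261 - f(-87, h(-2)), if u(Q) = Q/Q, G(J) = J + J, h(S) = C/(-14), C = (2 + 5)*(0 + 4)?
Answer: -49269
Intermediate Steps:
C = 28 (C = 7*4 = 28)
h(S) = -2 (h(S) = 28/(-14) = 28*(-1/14) = -2)
G(J) = 2*J
u(Q) = 1
U(a, X) = 1
f(F, I) = 8 (f(F, I) = 1 - 1*(-7) = 1 + 7 = 8)
-49261 - f(-87, h(-2)) = -49261 - 1*8 = -49261 - 8 = -49269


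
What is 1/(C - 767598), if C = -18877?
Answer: -1/786475 ≈ -1.2715e-6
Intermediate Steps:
1/(C - 767598) = 1/(-18877 - 767598) = 1/(-786475) = -1/786475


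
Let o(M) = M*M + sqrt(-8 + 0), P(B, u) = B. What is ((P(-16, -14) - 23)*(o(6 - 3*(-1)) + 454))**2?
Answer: 435336057 + 3254940*I*sqrt(2) ≈ 4.3534e+8 + 4.6032e+6*I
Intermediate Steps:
o(M) = M**2 + 2*I*sqrt(2) (o(M) = M**2 + sqrt(-8) = M**2 + 2*I*sqrt(2))
((P(-16, -14) - 23)*(o(6 - 3*(-1)) + 454))**2 = ((-16 - 23)*(((6 - 3*(-1))**2 + 2*I*sqrt(2)) + 454))**2 = (-39*(((6 + 3)**2 + 2*I*sqrt(2)) + 454))**2 = (-39*((9**2 + 2*I*sqrt(2)) + 454))**2 = (-39*((81 + 2*I*sqrt(2)) + 454))**2 = (-39*(535 + 2*I*sqrt(2)))**2 = (-20865 - 78*I*sqrt(2))**2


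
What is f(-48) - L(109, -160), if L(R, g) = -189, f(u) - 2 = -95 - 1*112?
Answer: -16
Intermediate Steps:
f(u) = -205 (f(u) = 2 + (-95 - 1*112) = 2 + (-95 - 112) = 2 - 207 = -205)
f(-48) - L(109, -160) = -205 - 1*(-189) = -205 + 189 = -16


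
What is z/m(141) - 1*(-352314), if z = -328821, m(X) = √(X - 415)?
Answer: 352314 + 328821*I*√274/274 ≈ 3.5231e+5 + 19865.0*I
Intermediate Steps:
m(X) = √(-415 + X)
z/m(141) - 1*(-352314) = -328821/√(-415 + 141) - 1*(-352314) = -328821*(-I*√274/274) + 352314 = -(-328821)*I*√274/274 + 352314 = 328821*I*√274/274 + 352314 = 352314 + 328821*I*√274/274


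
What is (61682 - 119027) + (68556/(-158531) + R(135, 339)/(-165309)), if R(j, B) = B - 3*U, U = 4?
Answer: -500942974546232/8735533693 ≈ -57345.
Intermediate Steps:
R(j, B) = -12 + B (R(j, B) = B - 3*4 = B - 12 = -12 + B)
(61682 - 119027) + (68556/(-158531) + R(135, 339)/(-165309)) = (61682 - 119027) + (68556/(-158531) + (-12 + 339)/(-165309)) = -57345 + (68556*(-1/158531) + 327*(-1/165309)) = -57345 + (-68556/158531 - 109/55103) = -57345 - 3794921147/8735533693 = -500942974546232/8735533693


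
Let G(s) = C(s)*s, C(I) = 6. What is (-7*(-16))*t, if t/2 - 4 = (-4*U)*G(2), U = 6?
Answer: -63616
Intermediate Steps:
G(s) = 6*s
t = -568 (t = 8 + 2*((-4*6)*(6*2)) = 8 + 2*(-24*12) = 8 + 2*(-288) = 8 - 576 = -568)
(-7*(-16))*t = -7*(-16)*(-568) = 112*(-568) = -63616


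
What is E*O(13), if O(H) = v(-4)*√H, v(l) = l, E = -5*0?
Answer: 0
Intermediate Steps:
E = 0
O(H) = -4*√H
E*O(13) = 0*(-4*√13) = 0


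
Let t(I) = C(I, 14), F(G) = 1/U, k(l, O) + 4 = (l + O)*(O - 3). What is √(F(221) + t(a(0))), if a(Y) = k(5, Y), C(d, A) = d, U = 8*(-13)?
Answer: I*√51402/52 ≈ 4.36*I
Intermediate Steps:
U = -104
k(l, O) = -4 + (-3 + O)*(O + l) (k(l, O) = -4 + (l + O)*(O - 3) = -4 + (O + l)*(-3 + O) = -4 + (-3 + O)*(O + l))
F(G) = -1/104 (F(G) = 1/(-104) = -1/104)
a(Y) = -19 + Y² + 2*Y (a(Y) = -4 + Y² - 3*Y - 3*5 + Y*5 = -4 + Y² - 3*Y - 15 + 5*Y = -19 + Y² + 2*Y)
t(I) = I
√(F(221) + t(a(0))) = √(-1/104 + (-19 + 0² + 2*0)) = √(-1/104 + (-19 + 0 + 0)) = √(-1/104 - 19) = √(-1977/104) = I*√51402/52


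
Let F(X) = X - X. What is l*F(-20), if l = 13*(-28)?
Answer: 0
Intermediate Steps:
l = -364
F(X) = 0
l*F(-20) = -364*0 = 0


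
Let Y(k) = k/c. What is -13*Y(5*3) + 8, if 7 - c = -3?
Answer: -23/2 ≈ -11.500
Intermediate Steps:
c = 10 (c = 7 - 1*(-3) = 7 + 3 = 10)
Y(k) = k/10
-13*Y(5*3) + 8 = -13*5*3/10 + 8 = -13*15/10 + 8 = -13*3/2 + 8 = -39/2 + 8 = -23/2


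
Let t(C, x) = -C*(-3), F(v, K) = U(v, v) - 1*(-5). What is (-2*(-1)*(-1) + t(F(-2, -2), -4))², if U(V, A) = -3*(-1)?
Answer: 484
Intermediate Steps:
U(V, A) = 3
F(v, K) = 8 (F(v, K) = 3 - 1*(-5) = 3 + 5 = 8)
t(C, x) = 3*C
(-2*(-1)*(-1) + t(F(-2, -2), -4))² = (-2*(-1)*(-1) + 3*8)² = (2*(-1) + 24)² = (-2 + 24)² = 22² = 484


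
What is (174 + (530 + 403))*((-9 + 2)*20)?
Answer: -154980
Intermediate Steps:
(174 + (530 + 403))*((-9 + 2)*20) = (174 + 933)*(-7*20) = 1107*(-140) = -154980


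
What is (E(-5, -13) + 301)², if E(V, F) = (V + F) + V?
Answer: 77284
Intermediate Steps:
E(V, F) = F + 2*V (E(V, F) = (F + V) + V = F + 2*V)
(E(-5, -13) + 301)² = ((-13 + 2*(-5)) + 301)² = ((-13 - 10) + 301)² = (-23 + 301)² = 278² = 77284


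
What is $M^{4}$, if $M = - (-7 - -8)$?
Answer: $1$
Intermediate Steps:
$M = -1$ ($M = - (-7 + 8) = \left(-1\right) 1 = -1$)
$M^{4} = \left(-1\right)^{4} = 1$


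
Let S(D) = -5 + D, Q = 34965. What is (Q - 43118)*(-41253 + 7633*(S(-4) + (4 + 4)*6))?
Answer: -2090706402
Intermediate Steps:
(Q - 43118)*(-41253 + 7633*(S(-4) + (4 + 4)*6)) = (34965 - 43118)*(-41253 + 7633*((-5 - 4) + (4 + 4)*6)) = -8153*(-41253 + 7633*(-9 + 8*6)) = -8153*(-41253 + 7633*(-9 + 48)) = -8153*(-41253 + 7633*39) = -8153*(-41253 + 297687) = -8153*256434 = -2090706402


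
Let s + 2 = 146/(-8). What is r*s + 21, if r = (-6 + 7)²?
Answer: ¾ ≈ 0.75000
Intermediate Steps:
s = -81/4 (s = -2 + 146/(-8) = -2 + 146*(-⅛) = -2 - 73/4 = -81/4 ≈ -20.250)
r = 1 (r = 1² = 1)
r*s + 21 = 1*(-81/4) + 21 = -81/4 + 21 = ¾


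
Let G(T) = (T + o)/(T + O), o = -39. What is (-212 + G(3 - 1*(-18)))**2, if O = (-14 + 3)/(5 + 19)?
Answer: 11014082704/243049 ≈ 45316.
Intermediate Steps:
O = -11/24 ≈ -0.45833
G(T) = (-39 + T)/(-11/24 + T) (G(T) = (T - 39)/(T - 11/24) = (-39 + T)/(-11/24 + T))
(-212 + G(3 - 1*(-18)))**2 = (-212 + 24*(-39 + (3 - 1*(-18)))/(-11 + 24*(3 - 1*(-18))))**2 = (-212 + 24*(-39 + (3 + 18))/(-11 + 24*(3 + 18)))**2 = (-212 + 24*(-39 + 21)/(-11 + 24*21))**2 = (-212 + 24*(-18)/(-11 + 504))**2 = (-212 + 24*(-18)/493)**2 = (-212 + 24*(1/493)*(-18))**2 = (-212 - 432/493)**2 = (-104948/493)**2 = 11014082704/243049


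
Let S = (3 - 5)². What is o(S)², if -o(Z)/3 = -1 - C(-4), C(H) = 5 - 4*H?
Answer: 4356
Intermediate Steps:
S = 4 (S = (-2)² = 4)
o(Z) = 66 (o(Z) = -3*(-1 - (5 - 4*(-4))) = -3*(-1 - (5 + 16)) = -3*(-1 - 1*21) = -3*(-1 - 21) = -3*(-22) = 66)
o(S)² = 66² = 4356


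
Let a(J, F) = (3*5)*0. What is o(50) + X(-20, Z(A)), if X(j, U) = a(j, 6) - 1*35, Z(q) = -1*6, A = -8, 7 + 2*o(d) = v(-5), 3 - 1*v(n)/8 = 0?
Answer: -53/2 ≈ -26.500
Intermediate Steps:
v(n) = 24 (v(n) = 24 - 8*0 = 24 + 0 = 24)
a(J, F) = 0 (a(J, F) = 15*0 = 0)
o(d) = 17/2 (o(d) = -7/2 + (½)*24 = -7/2 + 12 = 17/2)
Z(q) = -6
X(j, U) = -35 (X(j, U) = 0 - 1*35 = 0 - 35 = -35)
o(50) + X(-20, Z(A)) = 17/2 - 35 = -53/2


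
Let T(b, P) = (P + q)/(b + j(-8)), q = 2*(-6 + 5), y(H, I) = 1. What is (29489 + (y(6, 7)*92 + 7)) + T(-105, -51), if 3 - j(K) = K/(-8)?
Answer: 3047617/103 ≈ 29589.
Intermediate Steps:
j(K) = 3 + K/8 (j(K) = 3 - K/(-8) = 3 - K*(-1)/8 = 3 - (-1)*K/8 = 3 + K/8)
q = -2 (q = 2*(-1) = -2)
T(b, P) = (-2 + P)/(2 + b) (T(b, P) = (P - 2)/(b + (3 + (1/8)*(-8))) = (-2 + P)/(b + (3 - 1)) = (-2 + P)/(b + 2) = (-2 + P)/(2 + b))
(29489 + (y(6, 7)*92 + 7)) + T(-105, -51) = (29489 + (1*92 + 7)) + (-2 - 51)/(2 - 105) = (29489 + (92 + 7)) - 53/(-103) = (29489 + 99) - 1/103*(-53) = 29588 + 53/103 = 3047617/103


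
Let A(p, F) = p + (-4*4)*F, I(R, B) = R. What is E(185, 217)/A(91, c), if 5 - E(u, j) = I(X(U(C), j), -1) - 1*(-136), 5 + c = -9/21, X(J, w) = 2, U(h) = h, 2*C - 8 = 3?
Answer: -931/1245 ≈ -0.74779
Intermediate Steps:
C = 11/2 (C = 4 + (½)*3 = 4 + 3/2 = 11/2 ≈ 5.5000)
c = -38/7 (c = -5 - 9/21 = -5 - 9*1/21 = -5 - 3/7 = -38/7 ≈ -5.4286)
A(p, F) = p - 16*F
E(u, j) = -133 (E(u, j) = 5 - (2 - 1*(-136)) = 5 - (2 + 136) = 5 - 1*138 = 5 - 138 = -133)
E(185, 217)/A(91, c) = -133/(91 - 16*(-38/7)) = -133/(91 + 608/7) = -133/1245/7 = -133*7/1245 = -931/1245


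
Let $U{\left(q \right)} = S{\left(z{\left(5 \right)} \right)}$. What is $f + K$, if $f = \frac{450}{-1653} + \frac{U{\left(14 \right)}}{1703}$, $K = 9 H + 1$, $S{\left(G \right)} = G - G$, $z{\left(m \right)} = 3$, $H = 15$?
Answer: $\frac{74786}{551} \approx 135.73$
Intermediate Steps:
$S{\left(G \right)} = 0$
$U{\left(q \right)} = 0$
$K = 136$ ($K = 9 \cdot 15 + 1 = 135 + 1 = 136$)
$f = - \frac{150}{551}$ ($f = \frac{450}{-1653} + \frac{0}{1703} = 450 \left(- \frac{1}{1653}\right) + 0 \cdot \frac{1}{1703} = - \frac{150}{551} + 0 = - \frac{150}{551} \approx -0.27223$)
$f + K = - \frac{150}{551} + 136 = \frac{74786}{551}$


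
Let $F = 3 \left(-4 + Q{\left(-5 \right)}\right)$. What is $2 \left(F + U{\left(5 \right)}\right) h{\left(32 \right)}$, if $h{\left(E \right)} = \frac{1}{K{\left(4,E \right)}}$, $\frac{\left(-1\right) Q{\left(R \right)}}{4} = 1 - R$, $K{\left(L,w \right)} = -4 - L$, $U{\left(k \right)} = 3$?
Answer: $\frac{81}{4} \approx 20.25$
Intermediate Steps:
$Q{\left(R \right)} = -4 + 4 R$ ($Q{\left(R \right)} = - 4 \left(1 - R\right) = -4 + 4 R$)
$h{\left(E \right)} = - \frac{1}{8}$ ($h{\left(E \right)} = \frac{1}{-4 - 4} = \frac{1}{-8} = - \frac{1}{8}$)
$F = -84$ ($F = 3 \left(-4 + \left(-4 + 4 \left(-5\right)\right)\right) = 3 \left(-4 - 24\right) = 3 \left(-28\right) = -84$)
$2 \left(F + U{\left(5 \right)}\right) h{\left(32 \right)} = 2 \left(-84 + 3\right) \left(- \frac{1}{8}\right) = 2 \left(-81\right) \left(- \frac{1}{8}\right) = \left(-162\right) \left(- \frac{1}{8}\right) = \frac{81}{4}$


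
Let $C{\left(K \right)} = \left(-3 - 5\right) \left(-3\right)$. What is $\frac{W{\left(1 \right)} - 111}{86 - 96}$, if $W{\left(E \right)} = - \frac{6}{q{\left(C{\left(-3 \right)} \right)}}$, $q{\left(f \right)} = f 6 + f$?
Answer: $\frac{3109}{280} \approx 11.104$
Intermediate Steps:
$C{\left(K \right)} = 24$ ($C{\left(K \right)} = \left(-8\right) \left(-3\right) = 24$)
$q{\left(f \right)} = 7 f$ ($q{\left(f \right)} = 6 f + f = 7 f$)
$W{\left(E \right)} = - \frac{1}{28}$ ($W{\left(E \right)} = - \frac{6}{7 \cdot 24} = - \frac{6}{168} = \left(-6\right) \frac{1}{168} = - \frac{1}{28}$)
$\frac{W{\left(1 \right)} - 111}{86 - 96} = \frac{- \frac{1}{28} - 111}{86 - 96} = - \frac{3109}{28 \left(-10\right)} = \left(- \frac{3109}{28}\right) \left(- \frac{1}{10}\right) = \frac{3109}{280}$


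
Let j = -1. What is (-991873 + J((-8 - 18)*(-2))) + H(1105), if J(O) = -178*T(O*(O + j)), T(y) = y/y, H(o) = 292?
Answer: -991759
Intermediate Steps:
T(y) = 1
J(O) = -178 (J(O) = -178*1 = -178)
(-991873 + J((-8 - 18)*(-2))) + H(1105) = (-991873 - 178) + 292 = -992051 + 292 = -991759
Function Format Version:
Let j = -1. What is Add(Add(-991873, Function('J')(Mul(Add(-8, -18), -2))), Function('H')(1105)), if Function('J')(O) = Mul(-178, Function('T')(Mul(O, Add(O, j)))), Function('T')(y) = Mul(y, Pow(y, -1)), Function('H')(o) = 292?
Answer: -991759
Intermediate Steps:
Function('T')(y) = 1
Function('J')(O) = -178 (Function('J')(O) = Mul(-178, 1) = -178)
Add(Add(-991873, Function('J')(Mul(Add(-8, -18), -2))), Function('H')(1105)) = Add(Add(-991873, -178), 292) = Add(-992051, 292) = -991759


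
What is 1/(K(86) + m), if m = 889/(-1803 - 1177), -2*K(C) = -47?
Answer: 2980/69141 ≈ 0.043100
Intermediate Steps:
K(C) = 47/2 (K(C) = -½*(-47) = 47/2)
m = -889/2980 (m = 889/(-2980) = 889*(-1/2980) = -889/2980 ≈ -0.29832)
1/(K(86) + m) = 1/(47/2 - 889/2980) = 1/(69141/2980) = 2980/69141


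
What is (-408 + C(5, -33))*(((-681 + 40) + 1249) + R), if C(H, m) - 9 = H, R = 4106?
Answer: -1857316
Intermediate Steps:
C(H, m) = 9 + H
(-408 + C(5, -33))*(((-681 + 40) + 1249) + R) = (-408 + (9 + 5))*(((-681 + 40) + 1249) + 4106) = (-408 + 14)*((-641 + 1249) + 4106) = -394*(608 + 4106) = -394*4714 = -1857316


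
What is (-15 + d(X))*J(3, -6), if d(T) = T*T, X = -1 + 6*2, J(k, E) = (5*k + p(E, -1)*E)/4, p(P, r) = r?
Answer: 1113/2 ≈ 556.50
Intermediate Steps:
J(k, E) = -E/4 + 5*k/4 (J(k, E) = (5*k - E)/4 = (-E + 5*k)*(1/4) = -E/4 + 5*k/4)
X = 11 (X = -1 + 12 = 11)
d(T) = T**2
(-15 + d(X))*J(3, -6) = (-15 + 11**2)*(-1/4*(-6) + (5/4)*3) = (-15 + 121)*(3/2 + 15/4) = 106*(21/4) = 1113/2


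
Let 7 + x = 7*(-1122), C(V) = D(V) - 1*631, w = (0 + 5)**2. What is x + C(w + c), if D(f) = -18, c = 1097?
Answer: -8510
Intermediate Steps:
w = 25 (w = 5**2 = 25)
C(V) = -649 (C(V) = -18 - 1*631 = -18 - 631 = -649)
x = -7861 (x = -7 + 7*(-1122) = -7 - 7854 = -7861)
x + C(w + c) = -7861 - 649 = -8510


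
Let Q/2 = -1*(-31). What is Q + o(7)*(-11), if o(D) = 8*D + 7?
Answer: -631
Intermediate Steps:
Q = 62 (Q = 2*(-1*(-31)) = 2*31 = 62)
o(D) = 7 + 8*D
Q + o(7)*(-11) = 62 + (7 + 8*7)*(-11) = 62 + (7 + 56)*(-11) = 62 + 63*(-11) = 62 - 693 = -631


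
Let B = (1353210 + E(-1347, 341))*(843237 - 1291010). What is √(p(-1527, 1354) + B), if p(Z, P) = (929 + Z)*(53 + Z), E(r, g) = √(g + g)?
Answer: √(-605930019878 - 447773*√682) ≈ 7.7842e+5*I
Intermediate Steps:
E(r, g) = √2*√g (E(r, g) = √(2*g) = √2*√g)
B = -605930901330 - 447773*√682 (B = (1353210 + √2*√341)*(843237 - 1291010) = (1353210 + √682)*(-447773) = -605930901330 - 447773*√682 ≈ -6.0594e+11)
p(Z, P) = (53 + Z)*(929 + Z)
√(p(-1527, 1354) + B) = √((49237 + (-1527)² + 982*(-1527)) + (-605930901330 - 447773*√682)) = √((49237 + 2331729 - 1499514) + (-605930901330 - 447773*√682)) = √(881452 + (-605930901330 - 447773*√682)) = √(-605930019878 - 447773*√682)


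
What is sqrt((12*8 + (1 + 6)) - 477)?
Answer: I*sqrt(374) ≈ 19.339*I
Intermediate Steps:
sqrt((12*8 + (1 + 6)) - 477) = sqrt((96 + 7) - 477) = sqrt(103 - 477) = sqrt(-374) = I*sqrt(374)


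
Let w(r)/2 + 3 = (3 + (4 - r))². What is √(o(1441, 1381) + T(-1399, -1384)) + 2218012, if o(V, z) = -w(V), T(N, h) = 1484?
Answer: 2218012 + I*√4111222 ≈ 2.218e+6 + 2027.6*I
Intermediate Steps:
w(r) = -6 + 2*(7 - r)² (w(r) = -6 + 2*(3 + (4 - r))² = -6 + 2*(7 - r)²)
o(V, z) = 6 - 2*(-7 + V)² (o(V, z) = -(-6 + 2*(-7 + V)²) = 6 - 2*(-7 + V)²)
√(o(1441, 1381) + T(-1399, -1384)) + 2218012 = √((6 - 2*(-7 + 1441)²) + 1484) + 2218012 = √((6 - 2*1434²) + 1484) + 2218012 = √((6 - 2*2056356) + 1484) + 2218012 = √((6 - 4112712) + 1484) + 2218012 = √(-4112706 + 1484) + 2218012 = √(-4111222) + 2218012 = I*√4111222 + 2218012 = 2218012 + I*√4111222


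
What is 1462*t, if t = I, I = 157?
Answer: 229534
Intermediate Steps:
t = 157
1462*t = 1462*157 = 229534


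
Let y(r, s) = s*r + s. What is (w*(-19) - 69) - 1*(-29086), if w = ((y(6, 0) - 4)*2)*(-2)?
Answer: 28713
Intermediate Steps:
y(r, s) = s + r*s (y(r, s) = r*s + s = s + r*s)
w = 16 (w = ((0*(1 + 6) - 4)*2)*(-2) = ((0*7 - 4)*2)*(-2) = ((0 - 4)*2)*(-2) = -4*2*(-2) = -8*(-2) = 16)
(w*(-19) - 69) - 1*(-29086) = (16*(-19) - 69) - 1*(-29086) = (-304 - 69) + 29086 = -373 + 29086 = 28713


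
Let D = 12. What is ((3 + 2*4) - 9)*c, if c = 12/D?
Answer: 2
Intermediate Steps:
c = 1 (c = 12/12 = 12*(1/12) = 1)
((3 + 2*4) - 9)*c = ((3 + 2*4) - 9)*1 = ((3 + 8) - 9)*1 = (11 - 9)*1 = 2*1 = 2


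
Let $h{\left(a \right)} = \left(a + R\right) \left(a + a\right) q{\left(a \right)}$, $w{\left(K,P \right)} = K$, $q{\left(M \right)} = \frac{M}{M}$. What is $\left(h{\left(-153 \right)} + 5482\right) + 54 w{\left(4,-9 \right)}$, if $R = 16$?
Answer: $47620$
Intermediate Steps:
$q{\left(M \right)} = 1$
$h{\left(a \right)} = 2 a \left(16 + a\right)$ ($h{\left(a \right)} = \left(a + 16\right) \left(a + a\right) 1 = \left(16 + a\right) 2 a 1 = 2 a \left(16 + a\right) 1 = 2 a \left(16 + a\right)$)
$\left(h{\left(-153 \right)} + 5482\right) + 54 w{\left(4,-9 \right)} = \left(2 \left(-153\right) \left(16 - 153\right) + 5482\right) + 54 \cdot 4 = \left(2 \left(-153\right) \left(-137\right) + 5482\right) + 216 = \left(41922 + 5482\right) + 216 = 47404 + 216 = 47620$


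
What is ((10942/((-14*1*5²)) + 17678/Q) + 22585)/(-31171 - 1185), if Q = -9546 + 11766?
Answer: -876522053/1257030600 ≈ -0.69730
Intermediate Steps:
Q = 2220
((10942/((-14*1*5²)) + 17678/Q) + 22585)/(-31171 - 1185) = ((10942/((-14*1*5²)) + 17678/2220) + 22585)/(-31171 - 1185) = ((10942/((-14*25)) + 17678*(1/2220)) + 22585)/(-32356) = ((10942/(-350) + 8839/1110) + 22585)*(-1/32356) = ((10942*(-1/350) + 8839/1110) + 22585)*(-1/32356) = ((-5471/175 + 8839/1110) + 22585)*(-1/32356) = (-905197/38850 + 22585)*(-1/32356) = (876522053/38850)*(-1/32356) = -876522053/1257030600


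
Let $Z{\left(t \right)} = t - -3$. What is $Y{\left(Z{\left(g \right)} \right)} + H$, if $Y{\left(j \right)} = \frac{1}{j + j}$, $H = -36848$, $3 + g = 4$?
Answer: $- \frac{294783}{8} \approx -36848.0$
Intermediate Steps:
$g = 1$ ($g = -3 + 4 = 1$)
$Z{\left(t \right)} = 3 + t$ ($Z{\left(t \right)} = t + 3 = 3 + t$)
$Y{\left(j \right)} = \frac{1}{2 j}$
$Y{\left(Z{\left(g \right)} \right)} + H = \frac{1}{2 \left(3 + 1\right)} - 36848 = \frac{1}{2 \cdot 4} - 36848 = \frac{1}{2} \cdot \frac{1}{4} - 36848 = \frac{1}{8} - 36848 = - \frac{294783}{8}$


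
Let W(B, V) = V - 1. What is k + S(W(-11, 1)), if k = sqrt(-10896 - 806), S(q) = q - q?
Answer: I*sqrt(11702) ≈ 108.18*I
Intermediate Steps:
W(B, V) = -1 + V
S(q) = 0
k = I*sqrt(11702) (k = sqrt(-11702) = I*sqrt(11702) ≈ 108.18*I)
k + S(W(-11, 1)) = I*sqrt(11702) + 0 = I*sqrt(11702)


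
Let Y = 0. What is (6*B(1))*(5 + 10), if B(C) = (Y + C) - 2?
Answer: -90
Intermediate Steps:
B(C) = -2 + C (B(C) = (0 + C) - 2 = C - 2 = -2 + C)
(6*B(1))*(5 + 10) = (6*(-2 + 1))*(5 + 10) = (6*(-1))*15 = -6*15 = -90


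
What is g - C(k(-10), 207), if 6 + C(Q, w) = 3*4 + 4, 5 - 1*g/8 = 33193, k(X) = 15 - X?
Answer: -265514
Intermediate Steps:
g = -265504 (g = 40 - 8*33193 = 40 - 265544 = -265504)
C(Q, w) = 10 (C(Q, w) = -6 + (3*4 + 4) = -6 + (12 + 4) = -6 + 16 = 10)
g - C(k(-10), 207) = -265504 - 1*10 = -265504 - 10 = -265514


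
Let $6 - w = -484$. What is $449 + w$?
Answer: $939$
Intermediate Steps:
$w = 490$ ($w = 6 - -484 = 6 + 484 = 490$)
$449 + w = 449 + 490 = 939$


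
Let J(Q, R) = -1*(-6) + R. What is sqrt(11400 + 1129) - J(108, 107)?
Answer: -113 + sqrt(12529) ≈ -1.0670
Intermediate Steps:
J(Q, R) = 6 + R
sqrt(11400 + 1129) - J(108, 107) = sqrt(11400 + 1129) - (6 + 107) = sqrt(12529) - 1*113 = sqrt(12529) - 113 = -113 + sqrt(12529)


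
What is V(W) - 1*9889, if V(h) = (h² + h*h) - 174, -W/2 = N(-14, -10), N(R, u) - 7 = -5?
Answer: -10031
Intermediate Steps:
N(R, u) = 2 (N(R, u) = 7 - 5 = 2)
W = -4 (W = -2*2 = -4)
V(h) = -174 + 2*h² (V(h) = (h² + h²) - 174 = 2*h² - 174 = -174 + 2*h²)
V(W) - 1*9889 = (-174 + 2*(-4)²) - 1*9889 = (-174 + 2*16) - 9889 = (-174 + 32) - 9889 = -142 - 9889 = -10031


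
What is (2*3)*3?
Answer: 18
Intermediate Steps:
(2*3)*3 = 6*3 = 18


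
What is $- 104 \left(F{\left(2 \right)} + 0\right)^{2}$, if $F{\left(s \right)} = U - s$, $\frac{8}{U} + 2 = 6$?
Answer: $0$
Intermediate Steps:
$U = 2$ ($U = \frac{8}{-2 + 6} = \frac{8}{4} = 8 \cdot \frac{1}{4} = 2$)
$F{\left(s \right)} = 2 - s$
$- 104 \left(F{\left(2 \right)} + 0\right)^{2} = - 104 \left(\left(2 - 2\right) + 0\right)^{2} = - 104 \left(0 + 0\right)^{2} = - 104 \cdot 0^{2} = \left(-104\right) 0 = 0$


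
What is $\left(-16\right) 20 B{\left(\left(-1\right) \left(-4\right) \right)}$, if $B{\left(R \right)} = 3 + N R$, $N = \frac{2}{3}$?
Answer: $- \frac{5440}{3} \approx -1813.3$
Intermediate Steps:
$N = \frac{2}{3}$ ($N = 2 \cdot \frac{1}{3} = \frac{2}{3} \approx 0.66667$)
$B{\left(R \right)} = 3 + \frac{2 R}{3}$
$\left(-16\right) 20 B{\left(\left(-1\right) \left(-4\right) \right)} = \left(-16\right) 20 \left(3 + \frac{2 \left(\left(-1\right) \left(-4\right)\right)}{3}\right) = - 320 \left(3 + \frac{2}{3} \cdot 4\right) = - 320 \left(3 + \frac{8}{3}\right) = \left(-320\right) \frac{17}{3} = - \frac{5440}{3}$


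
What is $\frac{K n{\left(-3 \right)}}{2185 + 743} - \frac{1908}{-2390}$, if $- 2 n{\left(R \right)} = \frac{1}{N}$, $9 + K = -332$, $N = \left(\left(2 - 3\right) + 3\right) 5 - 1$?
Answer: $\frac{50687111}{62981280} \approx 0.8048$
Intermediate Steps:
$N = 9$ ($N = \left(\left(2 - 3\right) + 3\right) 5 - 1 = \left(-1 + 3\right) 5 - 1 = 2 \cdot 5 - 1 = 10 - 1 = 9$)
$K = -341$ ($K = -9 - 332 = -341$)
$n{\left(R \right)} = - \frac{1}{18}$ ($n{\left(R \right)} = - \frac{1}{2 \cdot 9} = \left(- \frac{1}{2}\right) \frac{1}{9} = - \frac{1}{18}$)
$\frac{K n{\left(-3 \right)}}{2185 + 743} - \frac{1908}{-2390} = \frac{\left(-341\right) \left(- \frac{1}{18}\right)}{2185 + 743} - \frac{1908}{-2390} = \frac{341}{18 \cdot 2928} - - \frac{954}{1195} = \frac{341}{18} \cdot \frac{1}{2928} + \frac{954}{1195} = \frac{341}{52704} + \frac{954}{1195} = \frac{50687111}{62981280}$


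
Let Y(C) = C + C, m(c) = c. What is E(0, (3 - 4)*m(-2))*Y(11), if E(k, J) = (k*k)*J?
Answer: 0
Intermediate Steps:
E(k, J) = J*k**2 (E(k, J) = k**2*J = J*k**2)
Y(C) = 2*C
E(0, (3 - 4)*m(-2))*Y(11) = (((3 - 4)*(-2))*0**2)*(2*11) = (-1*(-2)*0)*22 = (2*0)*22 = 0*22 = 0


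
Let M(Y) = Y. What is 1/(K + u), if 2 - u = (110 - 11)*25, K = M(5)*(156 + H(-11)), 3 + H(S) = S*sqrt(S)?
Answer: I/(-1708*I + 55*sqrt(11)) ≈ -0.00057888 + 6.1824e-5*I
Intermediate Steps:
H(S) = -3 + S**(3/2) (H(S) = -3 + S*sqrt(S) = -3 + S**(3/2))
K = 765 - 55*I*sqrt(11) (K = 5*(156 + (-3 + (-11)**(3/2))) = 5*(156 + (-3 - 11*I*sqrt(11))) = 5*(153 - 11*I*sqrt(11)) = 765 - 55*I*sqrt(11) ≈ 765.0 - 182.41*I)
u = -2473 (u = 2 - (110 - 11)*25 = 2 - 99*25 = 2 - 1*2475 = 2 - 2475 = -2473)
1/(K + u) = 1/((765 - 55*I*sqrt(11)) - 2473) = 1/(-1708 - 55*I*sqrt(11))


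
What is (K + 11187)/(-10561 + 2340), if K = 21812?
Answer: -32999/8221 ≈ -4.0140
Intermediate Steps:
(K + 11187)/(-10561 + 2340) = (21812 + 11187)/(-10561 + 2340) = 32999/(-8221) = 32999*(-1/8221) = -32999/8221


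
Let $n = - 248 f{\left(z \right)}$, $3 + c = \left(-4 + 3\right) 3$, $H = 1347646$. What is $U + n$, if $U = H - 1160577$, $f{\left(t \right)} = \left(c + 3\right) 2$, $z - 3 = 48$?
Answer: $188557$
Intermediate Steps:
$z = 51$ ($z = 3 + 48 = 51$)
$c = -6$ ($c = -3 + \left(-4 + 3\right) 3 = -3 - 3 = -6$)
$f{\left(t \right)} = -6$ ($f{\left(t \right)} = \left(-6 + 3\right) 2 = \left(-3\right) 2 = -6$)
$n = 1488$ ($n = \left(-248\right) \left(-6\right) = 1488$)
$U = 187069$ ($U = 1347646 - 1160577 = 187069$)
$U + n = 187069 + 1488 = 188557$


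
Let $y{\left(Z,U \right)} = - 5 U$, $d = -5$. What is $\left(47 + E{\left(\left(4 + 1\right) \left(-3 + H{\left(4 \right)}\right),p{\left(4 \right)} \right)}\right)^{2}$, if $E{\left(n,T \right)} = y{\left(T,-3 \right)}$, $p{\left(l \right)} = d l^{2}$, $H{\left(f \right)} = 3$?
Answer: $3844$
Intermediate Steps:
$p{\left(l \right)} = - 5 l^{2}$
$E{\left(n,T \right)} = 15$ ($E{\left(n,T \right)} = \left(-5\right) \left(-3\right) = 15$)
$\left(47 + E{\left(\left(4 + 1\right) \left(-3 + H{\left(4 \right)}\right),p{\left(4 \right)} \right)}\right)^{2} = \left(47 + 15\right)^{2} = 62^{2} = 3844$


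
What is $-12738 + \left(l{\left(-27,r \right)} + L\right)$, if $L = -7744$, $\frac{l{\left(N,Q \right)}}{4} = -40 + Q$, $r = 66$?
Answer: $-20378$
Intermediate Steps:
$l{\left(N,Q \right)} = -160 + 4 Q$ ($l{\left(N,Q \right)} = 4 \left(-40 + Q\right) = -160 + 4 Q$)
$-12738 + \left(l{\left(-27,r \right)} + L\right) = -12738 + \left(\left(-160 + 4 \cdot 66\right) - 7744\right) = -12738 + \left(\left(-160 + 264\right) - 7744\right) = -12738 + \left(104 - 7744\right) = -12738 - 7640 = -20378$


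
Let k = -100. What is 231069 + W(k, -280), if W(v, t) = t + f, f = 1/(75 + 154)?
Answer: 52850682/229 ≈ 2.3079e+5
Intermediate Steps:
f = 1/229 ≈ 0.0043668
W(v, t) = 1/229 + t (W(v, t) = t + 1/229 = 1/229 + t)
231069 + W(k, -280) = 231069 + (1/229 - 280) = 231069 - 64119/229 = 52850682/229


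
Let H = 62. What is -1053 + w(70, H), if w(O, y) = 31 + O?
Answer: -952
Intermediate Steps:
-1053 + w(70, H) = -1053 + (31 + 70) = -1053 + 101 = -952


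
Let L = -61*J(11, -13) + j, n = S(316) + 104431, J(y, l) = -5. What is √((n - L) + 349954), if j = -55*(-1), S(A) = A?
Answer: √454341 ≈ 674.05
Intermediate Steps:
n = 104747 (n = 316 + 104431 = 104747)
j = 55
L = 360 (L = -61*(-5) + 55 = 305 + 55 = 360)
√((n - L) + 349954) = √((104747 - 1*360) + 349954) = √((104747 - 360) + 349954) = √(104387 + 349954) = √454341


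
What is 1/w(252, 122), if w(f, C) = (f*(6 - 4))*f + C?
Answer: 1/127130 ≈ 7.8660e-6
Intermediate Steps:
w(f, C) = C + 2*f² (w(f, C) = (f*2)*f + C = (2*f)*f + C = 2*f² + C = C + 2*f²)
1/w(252, 122) = 1/(122 + 2*252²) = 1/(122 + 2*63504) = 1/(122 + 127008) = 1/127130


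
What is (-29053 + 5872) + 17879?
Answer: -5302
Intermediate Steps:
(-29053 + 5872) + 17879 = -23181 + 17879 = -5302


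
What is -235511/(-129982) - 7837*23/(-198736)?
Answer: 35116949789/12916051376 ≈ 2.7189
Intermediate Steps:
-235511/(-129982) - 7837*23/(-198736) = -235511*(-1/129982) - 180251*(-1/198736) = 235511/129982 + 180251/198736 = 35116949789/12916051376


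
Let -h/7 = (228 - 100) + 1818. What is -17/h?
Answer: 17/13622 ≈ 0.0012480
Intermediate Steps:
h = -13622 (h = -7*((228 - 100) + 1818) = -7*(128 + 1818) = -7*1946 = -13622)
-17/h = -17/(-13622) = -17*(-1/13622) = 17/13622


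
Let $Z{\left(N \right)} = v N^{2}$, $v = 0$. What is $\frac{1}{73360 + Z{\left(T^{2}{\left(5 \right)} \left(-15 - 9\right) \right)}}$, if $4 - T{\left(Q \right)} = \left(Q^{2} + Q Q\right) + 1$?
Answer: $\frac{1}{73360} \approx 1.3631 \cdot 10^{-5}$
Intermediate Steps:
$T{\left(Q \right)} = 3 - 2 Q^{2}$ ($T{\left(Q \right)} = 4 - \left(\left(Q^{2} + Q Q\right) + 1\right) = 4 - \left(\left(Q^{2} + Q^{2}\right) + 1\right) = 4 - \left(2 Q^{2} + 1\right) = 4 - \left(1 + 2 Q^{2}\right) = 3 - 2 Q^{2}$)
$Z{\left(N \right)} = 0$ ($Z{\left(N \right)} = 0 N^{2} = 0$)
$\frac{1}{73360 + Z{\left(T^{2}{\left(5 \right)} \left(-15 - 9\right) \right)}} = \frac{1}{73360 + 0} = \frac{1}{73360}$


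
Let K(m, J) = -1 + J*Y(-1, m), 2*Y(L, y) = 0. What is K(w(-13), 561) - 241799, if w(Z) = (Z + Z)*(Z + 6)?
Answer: -241800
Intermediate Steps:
Y(L, y) = 0 (Y(L, y) = (½)*0 = 0)
w(Z) = 2*Z*(6 + Z) (w(Z) = (2*Z)*(6 + Z) = 2*Z*(6 + Z))
K(m, J) = -1 (K(m, J) = -1 + J*0 = -1 + 0 = -1)
K(w(-13), 561) - 241799 = -1 - 241799 = -241800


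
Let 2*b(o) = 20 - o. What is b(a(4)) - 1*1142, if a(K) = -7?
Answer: -2257/2 ≈ -1128.5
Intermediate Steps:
b(o) = 10 - o/2 (b(o) = (20 - o)/2 = 10 - o/2)
b(a(4)) - 1*1142 = (10 - 1/2*(-7)) - 1*1142 = (10 + 7/2) - 1142 = 27/2 - 1142 = -2257/2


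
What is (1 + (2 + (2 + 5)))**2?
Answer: 100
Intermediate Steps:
(1 + (2 + (2 + 5)))**2 = (1 + (2 + 7))**2 = (1 + 9)**2 = 10**2 = 100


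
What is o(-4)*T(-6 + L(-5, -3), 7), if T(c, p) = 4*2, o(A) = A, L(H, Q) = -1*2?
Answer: -32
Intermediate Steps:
L(H, Q) = -2
T(c, p) = 8
o(-4)*T(-6 + L(-5, -3), 7) = -4*8 = -32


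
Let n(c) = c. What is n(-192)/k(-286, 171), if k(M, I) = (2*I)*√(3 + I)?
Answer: -16*√174/4959 ≈ -0.042560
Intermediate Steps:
k(M, I) = 2*I*√(3 + I)
n(-192)/k(-286, 171) = -192*1/(342*√(3 + 171)) = -192*√174/59508 = -16*√174/4959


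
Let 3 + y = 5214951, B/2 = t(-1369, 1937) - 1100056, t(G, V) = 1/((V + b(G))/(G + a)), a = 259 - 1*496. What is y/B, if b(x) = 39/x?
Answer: -1152379218406/486172682433 ≈ -2.3703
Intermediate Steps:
a = -237 (a = 259 - 496 = -237)
t(G, V) = (-237 + G)/(V + 39/G) (t(G, V) = 1/((V + 39/G)/(G - 237)) = 1/((V + 39/G)/(-237 + G)) = (-237 + G)/(V + 39/G))
B = -2917036094598/1325857 (B = 2*(-1369*(-237 - 1369)/(39 - 1369*1937) - 1100056) = 2*(-1369*(-1606)/(39 - 2651753) - 1100056) = 2*(-1369*(-1606)/(-2651714) - 1100056) = 2*(-1369*(-1/2651714)*(-1606) - 1100056) = 2*(-1099307/1325857 - 1100056) = 2*(-1458518047299/1325857) = -2917036094598/1325857 ≈ -2.2001e+6)
y = 5214948 (y = -3 + 5214951 = 5214948)
y/B = 5214948/(-2917036094598/1325857) = 5214948*(-1325857/2917036094598) = -1152379218406/486172682433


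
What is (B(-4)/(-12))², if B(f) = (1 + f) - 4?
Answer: 49/144 ≈ 0.34028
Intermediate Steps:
B(f) = -3 + f
(B(-4)/(-12))² = ((-3 - 4)/(-12))² = (-7*(-1/12))² = (7/12)² = 49/144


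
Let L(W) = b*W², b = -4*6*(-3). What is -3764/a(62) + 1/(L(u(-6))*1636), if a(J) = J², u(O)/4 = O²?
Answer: -2298425351231/2347276050432 ≈ -0.97919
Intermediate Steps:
u(O) = 4*O²
b = 72 (b = -24*(-3) = 72)
L(W) = 72*W²
-3764/a(62) + 1/(L(u(-6))*1636) = -3764/(62²) + 1/((72*(4*(-6)²)²)*1636) = -3764/3844 + (1/1636)/(72*(4*36)²) = -3764*1/3844 + (1/1636)/(72*144²) = -941/961 + (1/1636)/(72*20736) = -941/961 + (1/1636)/1492992 = -941/961 + (1/1492992)*(1/1636) = -941/961 + 1/2442534912 = -2298425351231/2347276050432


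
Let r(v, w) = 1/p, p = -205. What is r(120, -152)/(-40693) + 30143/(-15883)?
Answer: -251454849412/132497018395 ≈ -1.8978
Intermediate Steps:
r(v, w) = -1/205 (r(v, w) = 1/(-205) = -1/205)
r(120, -152)/(-40693) + 30143/(-15883) = -1/205/(-40693) + 30143/(-15883) = -1/205*(-1/40693) + 30143*(-1/15883) = 1/8342065 - 30143/15883 = -251454849412/132497018395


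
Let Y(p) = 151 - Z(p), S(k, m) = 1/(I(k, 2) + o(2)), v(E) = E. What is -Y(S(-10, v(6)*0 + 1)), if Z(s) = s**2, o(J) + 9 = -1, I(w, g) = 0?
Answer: -15099/100 ≈ -150.99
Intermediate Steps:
o(J) = -10 (o(J) = -9 - 1 = -10)
S(k, m) = -1/10 (S(k, m) = 1/(0 - 10) = 1/(-10) = -1/10)
Y(p) = 151 - p**2
-Y(S(-10, v(6)*0 + 1)) = -(151 - (-1/10)**2) = -(151 - 1*1/100) = -(151 - 1/100) = -1*15099/100 = -15099/100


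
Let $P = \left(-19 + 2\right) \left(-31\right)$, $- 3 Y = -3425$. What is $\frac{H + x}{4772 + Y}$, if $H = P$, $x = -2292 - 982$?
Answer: $- \frac{8241}{17741} \approx -0.46452$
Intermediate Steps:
$Y = \frac{3425}{3}$ ($Y = \left(- \frac{1}{3}\right) \left(-3425\right) = \frac{3425}{3} \approx 1141.7$)
$x = -3274$
$P = 527$ ($P = \left(-17\right) \left(-31\right) = 527$)
$H = 527$
$\frac{H + x}{4772 + Y} = \frac{527 - 3274}{4772 + \frac{3425}{3}} = - \frac{2747}{\frac{17741}{3}} = \left(-2747\right) \frac{3}{17741} = - \frac{8241}{17741}$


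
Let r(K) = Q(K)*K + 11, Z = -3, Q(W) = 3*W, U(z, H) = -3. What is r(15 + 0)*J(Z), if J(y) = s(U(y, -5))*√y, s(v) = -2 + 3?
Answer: 686*I*√3 ≈ 1188.2*I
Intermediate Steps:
s(v) = 1
r(K) = 11 + 3*K² (r(K) = (3*K)*K + 11 = 3*K² + 11 = 11 + 3*K²)
J(y) = √y (J(y) = 1*√y = √y)
r(15 + 0)*J(Z) = (11 + 3*(15 + 0)²)*√(-3) = (11 + 3*15²)*(I*√3) = (11 + 3*225)*(I*√3) = (11 + 675)*(I*√3) = 686*(I*√3) = 686*I*√3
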